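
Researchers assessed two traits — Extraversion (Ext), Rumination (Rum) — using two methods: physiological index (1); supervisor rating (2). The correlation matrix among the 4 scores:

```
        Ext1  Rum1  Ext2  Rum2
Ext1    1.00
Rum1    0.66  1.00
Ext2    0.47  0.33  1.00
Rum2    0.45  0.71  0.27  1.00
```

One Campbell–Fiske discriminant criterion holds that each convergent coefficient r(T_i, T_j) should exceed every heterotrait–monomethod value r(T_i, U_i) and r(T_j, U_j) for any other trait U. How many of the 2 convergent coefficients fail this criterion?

Checking each validity diagonal entry against its comparison values:
Ext (methods 1·2): 0.47 vs {0.66, 0.27} → fail.
Rum (methods 1·2): 0.71 vs {0.66, 0.27} → pass.
1 of 2 fail.

1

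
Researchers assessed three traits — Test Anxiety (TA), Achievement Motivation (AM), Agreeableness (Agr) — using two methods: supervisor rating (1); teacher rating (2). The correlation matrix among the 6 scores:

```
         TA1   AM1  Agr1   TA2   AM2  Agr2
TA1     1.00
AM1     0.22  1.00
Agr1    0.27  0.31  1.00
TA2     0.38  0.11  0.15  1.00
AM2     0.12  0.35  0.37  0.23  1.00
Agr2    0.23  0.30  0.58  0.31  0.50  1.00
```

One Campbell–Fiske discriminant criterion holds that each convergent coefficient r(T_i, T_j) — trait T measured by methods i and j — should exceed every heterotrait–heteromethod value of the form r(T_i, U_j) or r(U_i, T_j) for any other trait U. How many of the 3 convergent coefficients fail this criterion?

Each convergent coefficient versus the relevant comparison correlations:
TA (methods 1·2): 0.38 vs {0.12, 0.11, 0.23, 0.15} → pass.
AM (methods 1·2): 0.35 vs {0.11, 0.12, 0.30, 0.37} → fail.
Agr (methods 1·2): 0.58 vs {0.15, 0.23, 0.37, 0.30} → pass.
1 of 3 fail.

1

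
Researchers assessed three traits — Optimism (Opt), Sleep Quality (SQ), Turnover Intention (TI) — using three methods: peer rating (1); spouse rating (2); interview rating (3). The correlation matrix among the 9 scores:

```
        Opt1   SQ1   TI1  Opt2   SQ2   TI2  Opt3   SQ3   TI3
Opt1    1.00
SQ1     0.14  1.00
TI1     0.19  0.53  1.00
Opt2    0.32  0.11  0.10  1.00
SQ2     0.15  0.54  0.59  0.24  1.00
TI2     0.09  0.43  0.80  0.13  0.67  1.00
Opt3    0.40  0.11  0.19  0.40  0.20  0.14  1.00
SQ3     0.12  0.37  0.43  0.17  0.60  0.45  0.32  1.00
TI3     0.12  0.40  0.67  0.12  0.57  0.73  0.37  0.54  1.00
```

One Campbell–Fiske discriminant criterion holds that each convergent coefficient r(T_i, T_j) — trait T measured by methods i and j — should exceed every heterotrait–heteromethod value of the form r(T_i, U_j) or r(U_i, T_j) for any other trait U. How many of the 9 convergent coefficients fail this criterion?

2

Each convergent coefficient versus the relevant comparison correlations:
Opt (methods 1·2): 0.32 vs {0.15, 0.11, 0.09, 0.10} → pass.
Opt (methods 1·3): 0.40 vs {0.12, 0.11, 0.12, 0.19} → pass.
Opt (methods 2·3): 0.40 vs {0.17, 0.20, 0.12, 0.14} → pass.
SQ (methods 1·2): 0.54 vs {0.11, 0.15, 0.43, 0.59} → fail.
SQ (methods 1·3): 0.37 vs {0.11, 0.12, 0.40, 0.43} → fail.
SQ (methods 2·3): 0.60 vs {0.20, 0.17, 0.57, 0.45} → pass.
TI (methods 1·2): 0.80 vs {0.10, 0.09, 0.59, 0.43} → pass.
TI (methods 1·3): 0.67 vs {0.19, 0.12, 0.43, 0.40} → pass.
TI (methods 2·3): 0.73 vs {0.14, 0.12, 0.45, 0.57} → pass.
2 of 9 fail.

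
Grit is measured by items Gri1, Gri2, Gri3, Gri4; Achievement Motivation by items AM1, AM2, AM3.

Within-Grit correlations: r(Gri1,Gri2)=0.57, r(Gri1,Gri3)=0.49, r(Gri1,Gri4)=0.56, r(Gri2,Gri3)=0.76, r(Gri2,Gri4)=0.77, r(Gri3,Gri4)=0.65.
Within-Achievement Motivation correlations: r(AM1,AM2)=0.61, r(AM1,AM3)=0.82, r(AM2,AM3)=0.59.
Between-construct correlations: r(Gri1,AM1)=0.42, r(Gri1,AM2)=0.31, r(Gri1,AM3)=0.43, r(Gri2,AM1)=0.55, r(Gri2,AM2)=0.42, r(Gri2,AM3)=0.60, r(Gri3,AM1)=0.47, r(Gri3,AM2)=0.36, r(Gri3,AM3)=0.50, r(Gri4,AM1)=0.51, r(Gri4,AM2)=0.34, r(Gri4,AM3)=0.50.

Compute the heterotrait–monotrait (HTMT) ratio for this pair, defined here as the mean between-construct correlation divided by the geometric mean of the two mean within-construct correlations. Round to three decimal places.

0.690

Mean between = 5.41/12 = 0.4508.
Mean within-Gri = 3.80/6 = 0.6333; mean within-AM = 2.02/3 = 0.6733.
Geometric mean = √(0.6333 × 0.6733) = 0.6530.
HTMT = 0.4508 / 0.6530 = 0.690.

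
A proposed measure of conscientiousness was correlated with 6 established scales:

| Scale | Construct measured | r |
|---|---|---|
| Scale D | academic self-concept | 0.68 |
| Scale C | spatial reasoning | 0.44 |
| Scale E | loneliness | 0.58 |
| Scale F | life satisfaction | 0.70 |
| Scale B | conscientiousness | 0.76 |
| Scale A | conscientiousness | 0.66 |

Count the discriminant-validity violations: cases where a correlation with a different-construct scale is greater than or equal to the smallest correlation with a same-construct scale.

Convergent (same construct = conscientiousness): Scale B, Scale A.
Smallest convergent = 0.66. Discriminant values: 0.68, 0.44, 0.58, 0.70; count ≥ 0.66 → 2.

2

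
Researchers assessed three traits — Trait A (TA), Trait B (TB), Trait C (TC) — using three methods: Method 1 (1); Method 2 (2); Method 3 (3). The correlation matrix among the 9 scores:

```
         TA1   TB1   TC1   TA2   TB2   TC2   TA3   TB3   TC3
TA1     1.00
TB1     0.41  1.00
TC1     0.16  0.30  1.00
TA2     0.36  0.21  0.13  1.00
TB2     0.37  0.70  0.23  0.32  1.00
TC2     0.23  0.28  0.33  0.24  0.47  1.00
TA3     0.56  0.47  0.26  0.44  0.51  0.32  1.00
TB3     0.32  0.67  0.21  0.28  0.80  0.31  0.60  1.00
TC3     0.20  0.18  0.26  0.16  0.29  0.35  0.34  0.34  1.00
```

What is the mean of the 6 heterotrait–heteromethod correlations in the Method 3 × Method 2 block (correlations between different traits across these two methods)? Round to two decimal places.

HTHM values (method 3 × method 2): 0.51, 0.32, 0.28, 0.31, 0.16, 0.29; mean = 1.87/6 = 0.31.

0.31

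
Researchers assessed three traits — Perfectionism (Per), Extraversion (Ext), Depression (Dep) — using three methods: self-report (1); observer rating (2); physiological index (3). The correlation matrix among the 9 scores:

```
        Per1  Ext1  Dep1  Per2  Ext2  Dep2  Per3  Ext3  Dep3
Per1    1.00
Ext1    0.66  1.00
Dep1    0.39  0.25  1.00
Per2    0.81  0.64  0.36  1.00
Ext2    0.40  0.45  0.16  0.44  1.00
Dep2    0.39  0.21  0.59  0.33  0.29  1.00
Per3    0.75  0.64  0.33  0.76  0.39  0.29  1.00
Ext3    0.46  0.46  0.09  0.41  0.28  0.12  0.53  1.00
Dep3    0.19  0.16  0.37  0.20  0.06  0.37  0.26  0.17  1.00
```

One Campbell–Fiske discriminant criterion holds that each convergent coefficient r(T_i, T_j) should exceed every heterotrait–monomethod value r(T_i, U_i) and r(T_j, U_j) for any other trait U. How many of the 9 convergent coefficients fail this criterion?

Each convergent coefficient versus the relevant comparison correlations:
Per (methods 1·2): 0.81 vs {0.66, 0.44, 0.39, 0.33} → pass.
Per (methods 1·3): 0.75 vs {0.66, 0.53, 0.39, 0.26} → pass.
Per (methods 2·3): 0.76 vs {0.44, 0.53, 0.33, 0.26} → pass.
Ext (methods 1·2): 0.45 vs {0.66, 0.44, 0.25, 0.29} → fail.
Ext (methods 1·3): 0.46 vs {0.66, 0.53, 0.25, 0.17} → fail.
Ext (methods 2·3): 0.28 vs {0.44, 0.53, 0.29, 0.17} → fail.
Dep (methods 1·2): 0.59 vs {0.39, 0.33, 0.25, 0.29} → pass.
Dep (methods 1·3): 0.37 vs {0.39, 0.26, 0.25, 0.17} → fail.
Dep (methods 2·3): 0.37 vs {0.33, 0.26, 0.29, 0.17} → pass.
4 of 9 fail.

4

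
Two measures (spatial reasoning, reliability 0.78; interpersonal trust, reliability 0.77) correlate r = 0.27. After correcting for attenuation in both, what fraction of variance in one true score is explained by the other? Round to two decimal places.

0.12

Disattenuated r = 0.27 / √(0.78 × 0.77) = 0.27 / 0.7750 = 0.3484.
Shared true-score variance = 0.3484² = 0.1214 ≈ 0.12.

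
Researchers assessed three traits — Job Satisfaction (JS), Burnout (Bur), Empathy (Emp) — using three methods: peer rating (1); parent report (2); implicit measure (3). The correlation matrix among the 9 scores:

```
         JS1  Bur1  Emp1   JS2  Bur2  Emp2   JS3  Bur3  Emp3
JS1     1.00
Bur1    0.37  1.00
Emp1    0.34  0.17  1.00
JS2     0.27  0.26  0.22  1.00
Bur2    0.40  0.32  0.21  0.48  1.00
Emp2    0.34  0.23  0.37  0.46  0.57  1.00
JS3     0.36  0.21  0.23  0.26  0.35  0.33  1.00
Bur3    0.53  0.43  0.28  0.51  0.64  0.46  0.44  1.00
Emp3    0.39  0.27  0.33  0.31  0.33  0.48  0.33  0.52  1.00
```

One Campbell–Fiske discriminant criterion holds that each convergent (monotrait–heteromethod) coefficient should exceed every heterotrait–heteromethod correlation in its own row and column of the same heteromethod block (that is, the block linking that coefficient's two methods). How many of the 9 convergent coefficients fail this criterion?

Each convergent coefficient versus the relevant comparison correlations:
JS (methods 1·2): 0.27 vs {0.40, 0.26, 0.34, 0.22} → fail.
JS (methods 1·3): 0.36 vs {0.53, 0.21, 0.39, 0.23} → fail.
JS (methods 2·3): 0.26 vs {0.51, 0.35, 0.31, 0.33} → fail.
Bur (methods 1·2): 0.32 vs {0.26, 0.40, 0.23, 0.21} → fail.
Bur (methods 1·3): 0.43 vs {0.21, 0.53, 0.27, 0.28} → fail.
Bur (methods 2·3): 0.64 vs {0.35, 0.51, 0.33, 0.46} → pass.
Emp (methods 1·2): 0.37 vs {0.22, 0.34, 0.21, 0.23} → pass.
Emp (methods 1·3): 0.33 vs {0.23, 0.39, 0.28, 0.27} → fail.
Emp (methods 2·3): 0.48 vs {0.33, 0.31, 0.46, 0.33} → pass.
6 of 9 fail.

6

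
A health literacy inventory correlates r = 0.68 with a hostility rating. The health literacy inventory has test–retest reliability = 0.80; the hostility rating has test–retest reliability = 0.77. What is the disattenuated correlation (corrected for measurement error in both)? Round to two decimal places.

r_true = r_obs / √(r_xx · r_yy) = 0.68 / √(0.80 × 0.77) = 0.68 / √0.6160 = 0.68 / 0.7849 ≈ 0.87.

0.87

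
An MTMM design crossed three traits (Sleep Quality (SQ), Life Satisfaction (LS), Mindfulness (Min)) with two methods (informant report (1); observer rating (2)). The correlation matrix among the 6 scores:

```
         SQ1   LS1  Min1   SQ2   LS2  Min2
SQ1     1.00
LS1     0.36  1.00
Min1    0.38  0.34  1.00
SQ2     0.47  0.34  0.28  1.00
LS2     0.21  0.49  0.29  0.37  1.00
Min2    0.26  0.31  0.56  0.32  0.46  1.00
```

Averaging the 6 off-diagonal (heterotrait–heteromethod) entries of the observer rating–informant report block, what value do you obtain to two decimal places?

HTHM values (method 2 × method 1): 0.34, 0.28, 0.21, 0.29, 0.26, 0.31; mean = 1.69/6 = 0.28.

0.28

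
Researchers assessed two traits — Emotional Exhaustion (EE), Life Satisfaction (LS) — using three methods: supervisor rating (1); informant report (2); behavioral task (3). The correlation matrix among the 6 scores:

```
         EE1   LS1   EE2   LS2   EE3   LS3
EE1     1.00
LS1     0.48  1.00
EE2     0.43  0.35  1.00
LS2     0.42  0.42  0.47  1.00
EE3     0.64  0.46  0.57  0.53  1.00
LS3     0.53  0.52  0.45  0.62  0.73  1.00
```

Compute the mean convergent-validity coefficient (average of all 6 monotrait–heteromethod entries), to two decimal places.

0.53

Convergent values: 0.43, 0.64, 0.57, 0.42, 0.52, 0.62; mean = 3.20/6 = 0.53.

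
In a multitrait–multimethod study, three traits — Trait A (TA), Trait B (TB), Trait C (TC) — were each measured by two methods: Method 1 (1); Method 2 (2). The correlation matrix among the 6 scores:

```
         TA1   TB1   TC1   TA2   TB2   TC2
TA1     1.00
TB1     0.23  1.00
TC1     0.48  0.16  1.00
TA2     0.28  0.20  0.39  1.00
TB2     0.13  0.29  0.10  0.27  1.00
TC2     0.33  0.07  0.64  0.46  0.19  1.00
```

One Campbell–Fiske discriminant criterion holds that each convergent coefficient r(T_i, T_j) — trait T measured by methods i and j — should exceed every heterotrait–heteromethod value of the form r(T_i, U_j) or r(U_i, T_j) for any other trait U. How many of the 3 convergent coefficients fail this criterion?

1

Each convergent coefficient versus the relevant comparison correlations:
TA (methods 1·2): 0.28 vs {0.13, 0.20, 0.33, 0.39} → fail.
TB (methods 1·2): 0.29 vs {0.20, 0.13, 0.07, 0.10} → pass.
TC (methods 1·2): 0.64 vs {0.39, 0.33, 0.10, 0.07} → pass.
1 of 3 fail.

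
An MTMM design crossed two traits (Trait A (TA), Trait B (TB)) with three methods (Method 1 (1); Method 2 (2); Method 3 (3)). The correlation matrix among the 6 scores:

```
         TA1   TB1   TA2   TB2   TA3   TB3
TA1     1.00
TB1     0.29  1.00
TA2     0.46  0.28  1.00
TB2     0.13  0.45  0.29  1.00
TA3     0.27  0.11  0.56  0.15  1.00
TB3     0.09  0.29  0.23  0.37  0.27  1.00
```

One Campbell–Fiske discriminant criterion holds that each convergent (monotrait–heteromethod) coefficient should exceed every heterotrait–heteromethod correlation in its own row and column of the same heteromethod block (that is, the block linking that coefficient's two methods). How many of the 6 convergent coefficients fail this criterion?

0

Checking each validity diagonal entry against its comparison values:
TA (methods 1·2): 0.46 vs {0.13, 0.28} → pass.
TA (methods 1·3): 0.27 vs {0.09, 0.11} → pass.
TA (methods 2·3): 0.56 vs {0.23, 0.15} → pass.
TB (methods 1·2): 0.45 vs {0.28, 0.13} → pass.
TB (methods 1·3): 0.29 vs {0.11, 0.09} → pass.
TB (methods 2·3): 0.37 vs {0.15, 0.23} → pass.
0 of 6 fail.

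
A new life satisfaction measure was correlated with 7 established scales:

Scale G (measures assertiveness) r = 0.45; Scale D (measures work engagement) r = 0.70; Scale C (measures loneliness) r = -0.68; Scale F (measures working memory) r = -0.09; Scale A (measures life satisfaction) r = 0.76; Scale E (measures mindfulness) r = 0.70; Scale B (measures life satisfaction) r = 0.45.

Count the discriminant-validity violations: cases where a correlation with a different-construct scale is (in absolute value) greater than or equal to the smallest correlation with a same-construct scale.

4

Convergent (same construct = life satisfaction): Scale A, Scale B.
Smallest convergent = 0.45. Discriminant |r|: 0.45, 0.70, 0.68, 0.09, 0.70; count ≥ 0.45 → 4.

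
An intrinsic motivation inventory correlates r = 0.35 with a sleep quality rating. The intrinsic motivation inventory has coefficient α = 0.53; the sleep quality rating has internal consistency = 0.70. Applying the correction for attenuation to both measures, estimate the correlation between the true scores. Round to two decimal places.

r_true = r_obs / √(r_xx · r_yy) = 0.35 / √(0.53 × 0.70) = 0.35 / √0.3710 = 0.35 / 0.6091 ≈ 0.57.

0.57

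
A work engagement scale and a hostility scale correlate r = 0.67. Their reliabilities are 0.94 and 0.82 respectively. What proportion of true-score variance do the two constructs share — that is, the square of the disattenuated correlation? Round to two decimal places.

0.58

Disattenuated r = 0.67 / √(0.94 × 0.82) = 0.67 / 0.8780 = 0.7631.
Shared true-score variance = 0.7631² = 0.5823 ≈ 0.58.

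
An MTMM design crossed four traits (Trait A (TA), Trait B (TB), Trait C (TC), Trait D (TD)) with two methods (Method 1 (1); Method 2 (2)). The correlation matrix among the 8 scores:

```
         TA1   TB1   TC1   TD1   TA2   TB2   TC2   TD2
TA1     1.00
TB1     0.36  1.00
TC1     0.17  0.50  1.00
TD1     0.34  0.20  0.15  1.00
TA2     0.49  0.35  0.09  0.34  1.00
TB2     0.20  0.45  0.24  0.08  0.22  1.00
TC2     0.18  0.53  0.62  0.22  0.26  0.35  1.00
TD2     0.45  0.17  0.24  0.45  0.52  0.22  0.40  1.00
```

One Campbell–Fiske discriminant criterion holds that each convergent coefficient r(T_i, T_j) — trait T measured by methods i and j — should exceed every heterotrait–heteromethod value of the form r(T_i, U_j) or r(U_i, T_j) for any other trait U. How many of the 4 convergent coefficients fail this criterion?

Each convergent coefficient versus the relevant comparison correlations:
TA (methods 1·2): 0.49 vs {0.20, 0.35, 0.18, 0.09, 0.45, 0.34} → pass.
TB (methods 1·2): 0.45 vs {0.35, 0.20, 0.53, 0.24, 0.17, 0.08} → fail.
TC (methods 1·2): 0.62 vs {0.09, 0.18, 0.24, 0.53, 0.24, 0.22} → pass.
TD (methods 1·2): 0.45 vs {0.34, 0.45, 0.08, 0.17, 0.22, 0.24} → fail.
2 of 4 fail.

2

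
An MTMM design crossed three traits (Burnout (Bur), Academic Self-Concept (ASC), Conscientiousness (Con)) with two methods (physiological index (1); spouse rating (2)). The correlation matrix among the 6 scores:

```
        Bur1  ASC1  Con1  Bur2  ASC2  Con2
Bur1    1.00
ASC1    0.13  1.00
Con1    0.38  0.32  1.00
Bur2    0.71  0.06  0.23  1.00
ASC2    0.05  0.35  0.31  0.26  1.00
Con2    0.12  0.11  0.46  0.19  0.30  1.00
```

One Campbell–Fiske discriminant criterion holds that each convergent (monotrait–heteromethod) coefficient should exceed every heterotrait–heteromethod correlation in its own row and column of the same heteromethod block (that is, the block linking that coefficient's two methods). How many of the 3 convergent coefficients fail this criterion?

0

Each convergent coefficient versus the relevant comparison correlations:
Bur (methods 1·2): 0.71 vs {0.05, 0.06, 0.12, 0.23} → pass.
ASC (methods 1·2): 0.35 vs {0.06, 0.05, 0.11, 0.31} → pass.
Con (methods 1·2): 0.46 vs {0.23, 0.12, 0.31, 0.11} → pass.
0 of 3 fail.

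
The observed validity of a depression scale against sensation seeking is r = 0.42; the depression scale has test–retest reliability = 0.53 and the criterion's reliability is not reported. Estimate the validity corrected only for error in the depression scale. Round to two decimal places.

0.58

Single correction: r_c = r_obs / √r_xx = 0.42 / √0.53 = 0.42 / 0.7280 ≈ 0.58.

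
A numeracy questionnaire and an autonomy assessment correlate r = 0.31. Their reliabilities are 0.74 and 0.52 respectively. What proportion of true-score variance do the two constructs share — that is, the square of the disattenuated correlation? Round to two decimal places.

Disattenuated r = 0.31 / √(0.74 × 0.52) = 0.31 / 0.6203 = 0.4998.
Shared true-score variance = 0.4998² = 0.2498 ≈ 0.25.

0.25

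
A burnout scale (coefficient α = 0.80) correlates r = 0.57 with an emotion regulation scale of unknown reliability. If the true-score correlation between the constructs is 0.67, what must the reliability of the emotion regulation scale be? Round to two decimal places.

0.90

r_true = r_obs / √(r_xx · r_yy) ⇒ 0.67 = 0.57 / √(0.80 · r_yy).
√(0.80 · r_yy) = 0.57 / 0.67 = 0.8507; 0.80 · r_yy = 0.7237; r_yy = 0.7237 / 0.80 ≈ 0.90.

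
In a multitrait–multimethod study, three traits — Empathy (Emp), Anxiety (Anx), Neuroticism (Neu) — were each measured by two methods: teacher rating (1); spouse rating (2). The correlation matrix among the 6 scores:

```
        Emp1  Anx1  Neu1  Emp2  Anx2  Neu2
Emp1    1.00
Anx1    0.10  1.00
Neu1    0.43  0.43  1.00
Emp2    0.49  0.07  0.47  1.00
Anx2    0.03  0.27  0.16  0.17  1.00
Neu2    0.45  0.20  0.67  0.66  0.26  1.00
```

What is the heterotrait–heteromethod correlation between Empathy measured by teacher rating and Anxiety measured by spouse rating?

Different traits and methods: r(Emp1, Anx2) = 0.03.

0.03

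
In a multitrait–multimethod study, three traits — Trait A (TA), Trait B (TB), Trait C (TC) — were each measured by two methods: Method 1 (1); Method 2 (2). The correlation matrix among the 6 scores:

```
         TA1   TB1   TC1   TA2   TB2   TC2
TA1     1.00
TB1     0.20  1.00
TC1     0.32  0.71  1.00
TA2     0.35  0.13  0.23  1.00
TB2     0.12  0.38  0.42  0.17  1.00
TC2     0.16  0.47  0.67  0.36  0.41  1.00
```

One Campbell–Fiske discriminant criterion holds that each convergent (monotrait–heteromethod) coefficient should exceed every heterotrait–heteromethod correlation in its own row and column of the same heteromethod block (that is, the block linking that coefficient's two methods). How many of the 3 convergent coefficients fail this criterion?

Convergent coefficients and their comparison sets:
TA (methods 1·2): 0.35 vs {0.12, 0.13, 0.16, 0.23} → pass.
TB (methods 1·2): 0.38 vs {0.13, 0.12, 0.47, 0.42} → fail.
TC (methods 1·2): 0.67 vs {0.23, 0.16, 0.42, 0.47} → pass.
1 of 3 fail.

1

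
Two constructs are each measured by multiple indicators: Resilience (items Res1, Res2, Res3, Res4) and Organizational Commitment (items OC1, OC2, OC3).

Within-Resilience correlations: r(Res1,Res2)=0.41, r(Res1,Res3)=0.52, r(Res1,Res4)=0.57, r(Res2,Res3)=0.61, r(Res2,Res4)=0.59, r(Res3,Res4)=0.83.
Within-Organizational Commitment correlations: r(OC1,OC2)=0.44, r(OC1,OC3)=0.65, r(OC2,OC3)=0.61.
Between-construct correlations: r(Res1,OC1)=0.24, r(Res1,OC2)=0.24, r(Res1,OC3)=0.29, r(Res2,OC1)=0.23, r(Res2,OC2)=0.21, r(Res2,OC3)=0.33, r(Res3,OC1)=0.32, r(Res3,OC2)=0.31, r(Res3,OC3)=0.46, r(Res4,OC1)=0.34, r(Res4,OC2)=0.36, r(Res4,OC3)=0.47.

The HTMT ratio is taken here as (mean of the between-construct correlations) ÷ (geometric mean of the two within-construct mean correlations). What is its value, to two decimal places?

0.55

Between-construct mean = 3.80/12 = 0.3167.
Mean within-Res = 3.53/6 = 0.5883; mean within-OC = 1.70/3 = 0.5667.
Geometric mean = √(0.5883 × 0.5667) = 0.5774.
HTMT = 0.3167 / 0.5774 = 0.55.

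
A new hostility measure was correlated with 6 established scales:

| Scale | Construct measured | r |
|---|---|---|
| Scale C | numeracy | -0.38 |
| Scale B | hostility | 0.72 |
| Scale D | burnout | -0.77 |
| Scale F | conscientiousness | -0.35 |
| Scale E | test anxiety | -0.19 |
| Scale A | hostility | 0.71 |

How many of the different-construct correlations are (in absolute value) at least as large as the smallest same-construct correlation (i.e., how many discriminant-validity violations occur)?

1

Convergent (same construct = hostility): Scale B, Scale A.
Smallest convergent = 0.71. Discriminant |r|: 0.38, 0.77, 0.35, 0.19; count ≥ 0.71 → 1.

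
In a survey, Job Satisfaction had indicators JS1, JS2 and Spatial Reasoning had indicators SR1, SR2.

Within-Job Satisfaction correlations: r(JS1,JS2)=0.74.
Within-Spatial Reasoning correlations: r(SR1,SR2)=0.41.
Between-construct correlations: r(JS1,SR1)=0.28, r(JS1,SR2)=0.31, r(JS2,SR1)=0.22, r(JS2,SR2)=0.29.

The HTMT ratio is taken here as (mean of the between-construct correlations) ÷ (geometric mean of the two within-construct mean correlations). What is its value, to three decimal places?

0.499

Mean heterotrait r = 1.10/4 = 0.2750.
Mean within-JS = 0.74/1 = 0.7400; mean within-SR = 0.41/1 = 0.4100.
Geometric mean = √(0.7400 × 0.4100) = 0.5508.
HTMT = 0.2750 / 0.5508 = 0.499.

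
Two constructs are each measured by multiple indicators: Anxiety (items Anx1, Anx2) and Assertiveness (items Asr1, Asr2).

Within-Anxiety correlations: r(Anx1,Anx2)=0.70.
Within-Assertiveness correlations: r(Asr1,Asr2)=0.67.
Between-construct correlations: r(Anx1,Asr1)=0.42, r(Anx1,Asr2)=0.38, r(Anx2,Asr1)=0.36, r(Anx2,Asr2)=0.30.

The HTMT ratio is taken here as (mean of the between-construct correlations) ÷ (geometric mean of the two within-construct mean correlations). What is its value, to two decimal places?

Mean between = 1.46/4 = 0.3650.
Mean within-Anx = 0.70/1 = 0.7000; mean within-Asr = 0.67/1 = 0.6700.
Geometric mean = √(0.7000 × 0.6700) = 0.6848.
HTMT = 0.3650 / 0.6848 = 0.53.

0.53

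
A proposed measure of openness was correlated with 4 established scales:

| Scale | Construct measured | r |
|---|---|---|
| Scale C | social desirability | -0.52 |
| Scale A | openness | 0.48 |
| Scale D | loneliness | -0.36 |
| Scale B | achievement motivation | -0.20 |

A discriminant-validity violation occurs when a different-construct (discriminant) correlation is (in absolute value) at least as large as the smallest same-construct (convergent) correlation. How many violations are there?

1

Convergent (same construct = openness): Scale A.
Smallest convergent = 0.48. Discriminant |r|: 0.52, 0.36, 0.20; count ≥ 0.48 → 1.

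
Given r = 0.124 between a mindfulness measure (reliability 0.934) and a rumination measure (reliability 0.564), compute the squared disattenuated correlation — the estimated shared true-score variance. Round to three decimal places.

Disattenuated r = 0.124 / √(0.934 × 0.564) = 0.124 / 0.7258 = 0.1708.
Shared true-score variance = 0.1708² = 0.0292 ≈ 0.029.

0.029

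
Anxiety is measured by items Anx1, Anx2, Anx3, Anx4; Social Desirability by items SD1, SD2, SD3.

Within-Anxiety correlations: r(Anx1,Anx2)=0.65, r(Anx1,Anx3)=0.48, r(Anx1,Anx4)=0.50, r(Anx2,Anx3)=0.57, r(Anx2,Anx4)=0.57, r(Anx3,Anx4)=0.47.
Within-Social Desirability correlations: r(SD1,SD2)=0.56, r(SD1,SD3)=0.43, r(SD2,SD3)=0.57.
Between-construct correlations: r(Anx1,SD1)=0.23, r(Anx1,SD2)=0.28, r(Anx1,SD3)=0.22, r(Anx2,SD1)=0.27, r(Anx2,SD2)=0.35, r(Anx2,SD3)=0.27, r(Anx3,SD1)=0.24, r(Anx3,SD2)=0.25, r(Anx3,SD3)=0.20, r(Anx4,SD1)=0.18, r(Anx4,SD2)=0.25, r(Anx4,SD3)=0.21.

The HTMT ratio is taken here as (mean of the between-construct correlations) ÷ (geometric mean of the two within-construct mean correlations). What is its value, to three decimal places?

Mean heterotrait r = 2.95/12 = 0.2458.
Mean within-Anx = 3.24/6 = 0.5400; mean within-SD = 1.56/3 = 0.5200.
Geometric mean = √(0.5400 × 0.5200) = 0.5299.
HTMT = 0.2458 / 0.5299 = 0.464.

0.464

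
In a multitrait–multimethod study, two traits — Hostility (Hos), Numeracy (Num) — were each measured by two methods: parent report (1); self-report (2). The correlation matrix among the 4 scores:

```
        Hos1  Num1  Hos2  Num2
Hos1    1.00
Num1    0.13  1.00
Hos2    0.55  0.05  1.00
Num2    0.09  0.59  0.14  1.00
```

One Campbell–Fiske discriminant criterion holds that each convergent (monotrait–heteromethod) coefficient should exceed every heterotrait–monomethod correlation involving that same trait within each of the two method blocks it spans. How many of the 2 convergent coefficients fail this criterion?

Checking each validity diagonal entry against its comparison values:
Hos (methods 1·2): 0.55 vs {0.13, 0.14} → pass.
Num (methods 1·2): 0.59 vs {0.13, 0.14} → pass.
0 of 2 fail.

0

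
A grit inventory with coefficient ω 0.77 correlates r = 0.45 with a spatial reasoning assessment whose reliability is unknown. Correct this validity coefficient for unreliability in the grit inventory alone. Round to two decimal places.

Single correction: r_c = r_obs / √r_xx = 0.45 / √0.77 = 0.45 / 0.8775 ≈ 0.51.

0.51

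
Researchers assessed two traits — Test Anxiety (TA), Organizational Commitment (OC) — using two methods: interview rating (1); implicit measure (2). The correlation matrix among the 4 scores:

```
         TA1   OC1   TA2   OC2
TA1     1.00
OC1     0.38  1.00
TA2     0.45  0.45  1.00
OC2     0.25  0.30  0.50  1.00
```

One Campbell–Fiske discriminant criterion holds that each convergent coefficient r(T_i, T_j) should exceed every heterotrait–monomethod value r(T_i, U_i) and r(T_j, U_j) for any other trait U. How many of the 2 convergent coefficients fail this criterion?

Each convergent coefficient versus the relevant comparison correlations:
TA (methods 1·2): 0.45 vs {0.38, 0.50} → fail.
OC (methods 1·2): 0.30 vs {0.38, 0.50} → fail.
2 of 2 fail.

2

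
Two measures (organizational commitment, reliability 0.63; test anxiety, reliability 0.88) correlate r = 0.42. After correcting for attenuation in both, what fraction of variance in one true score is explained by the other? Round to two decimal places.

0.32

Disattenuated r = 0.42 / √(0.63 × 0.88) = 0.42 / 0.7446 = 0.5641.
Shared true-score variance = 0.5641² = 0.3182 ≈ 0.32.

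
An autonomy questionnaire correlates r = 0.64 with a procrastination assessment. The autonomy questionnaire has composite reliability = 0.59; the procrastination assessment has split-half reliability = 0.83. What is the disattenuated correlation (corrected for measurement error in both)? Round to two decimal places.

0.91

r_true = r_obs / √(r_xx · r_yy) = 0.64 / √(0.59 × 0.83) = 0.64 / √0.4897 = 0.64 / 0.6998 ≈ 0.91.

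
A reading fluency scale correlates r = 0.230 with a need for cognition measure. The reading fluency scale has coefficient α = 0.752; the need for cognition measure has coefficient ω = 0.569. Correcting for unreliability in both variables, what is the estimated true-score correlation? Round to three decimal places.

0.352

r_true = r_obs / √(r_xx · r_yy) = 0.230 / √(0.752 × 0.569) = 0.230 / √0.427888 = 0.230 / 0.6541 ≈ 0.352.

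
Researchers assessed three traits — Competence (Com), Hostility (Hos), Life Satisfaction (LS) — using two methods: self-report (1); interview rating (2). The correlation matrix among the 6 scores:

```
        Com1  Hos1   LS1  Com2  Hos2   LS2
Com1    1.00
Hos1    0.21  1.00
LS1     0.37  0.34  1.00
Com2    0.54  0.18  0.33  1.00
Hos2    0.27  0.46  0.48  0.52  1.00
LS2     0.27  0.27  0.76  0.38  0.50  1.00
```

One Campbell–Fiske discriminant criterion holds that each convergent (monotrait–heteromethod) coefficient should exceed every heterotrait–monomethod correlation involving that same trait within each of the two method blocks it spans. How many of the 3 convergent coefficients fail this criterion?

Each convergent coefficient versus the relevant comparison correlations:
Com (methods 1·2): 0.54 vs {0.21, 0.52, 0.37, 0.38} → pass.
Hos (methods 1·2): 0.46 vs {0.21, 0.52, 0.34, 0.50} → fail.
LS (methods 1·2): 0.76 vs {0.37, 0.38, 0.34, 0.50} → pass.
1 of 3 fail.

1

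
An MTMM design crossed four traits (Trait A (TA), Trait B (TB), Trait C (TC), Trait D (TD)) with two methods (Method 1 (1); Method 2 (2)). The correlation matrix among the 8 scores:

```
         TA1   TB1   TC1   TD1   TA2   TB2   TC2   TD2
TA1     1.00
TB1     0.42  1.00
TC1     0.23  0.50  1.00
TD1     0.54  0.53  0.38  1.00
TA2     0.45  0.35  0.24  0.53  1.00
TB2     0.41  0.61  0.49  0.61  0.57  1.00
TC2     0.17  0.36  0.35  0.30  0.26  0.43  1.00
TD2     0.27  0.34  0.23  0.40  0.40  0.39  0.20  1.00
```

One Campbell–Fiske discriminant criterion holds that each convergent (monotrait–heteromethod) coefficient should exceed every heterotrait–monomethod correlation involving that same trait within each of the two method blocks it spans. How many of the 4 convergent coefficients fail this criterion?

3

Convergent coefficients and their comparison sets:
TA (methods 1·2): 0.45 vs {0.42, 0.57, 0.23, 0.26, 0.54, 0.40} → fail.
TB (methods 1·2): 0.61 vs {0.42, 0.57, 0.50, 0.43, 0.53, 0.39} → pass.
TC (methods 1·2): 0.35 vs {0.23, 0.26, 0.50, 0.43, 0.38, 0.20} → fail.
TD (methods 1·2): 0.40 vs {0.54, 0.40, 0.53, 0.39, 0.38, 0.20} → fail.
3 of 4 fail.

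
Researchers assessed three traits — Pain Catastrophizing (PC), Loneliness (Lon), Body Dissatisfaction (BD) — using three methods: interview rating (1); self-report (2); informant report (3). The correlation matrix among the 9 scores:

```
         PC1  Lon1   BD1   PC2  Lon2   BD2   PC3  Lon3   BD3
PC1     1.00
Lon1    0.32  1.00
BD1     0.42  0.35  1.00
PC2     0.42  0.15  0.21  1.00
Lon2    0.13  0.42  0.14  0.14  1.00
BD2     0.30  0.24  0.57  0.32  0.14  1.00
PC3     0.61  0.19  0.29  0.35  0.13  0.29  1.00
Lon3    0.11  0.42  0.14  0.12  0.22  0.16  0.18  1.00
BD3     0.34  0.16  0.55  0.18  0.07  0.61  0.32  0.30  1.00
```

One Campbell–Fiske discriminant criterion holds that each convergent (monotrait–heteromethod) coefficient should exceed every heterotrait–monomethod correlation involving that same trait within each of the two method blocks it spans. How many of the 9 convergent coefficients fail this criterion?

Each convergent coefficient versus the relevant comparison correlations:
PC (methods 1·2): 0.42 vs {0.32, 0.14, 0.42, 0.32} → fail.
PC (methods 1·3): 0.61 vs {0.32, 0.18, 0.42, 0.32} → pass.
PC (methods 2·3): 0.35 vs {0.14, 0.18, 0.32, 0.32} → pass.
Lon (methods 1·2): 0.42 vs {0.32, 0.14, 0.35, 0.14} → pass.
Lon (methods 1·3): 0.42 vs {0.32, 0.18, 0.35, 0.30} → pass.
Lon (methods 2·3): 0.22 vs {0.14, 0.18, 0.14, 0.30} → fail.
BD (methods 1·2): 0.57 vs {0.42, 0.32, 0.35, 0.14} → pass.
BD (methods 1·3): 0.55 vs {0.42, 0.32, 0.35, 0.30} → pass.
BD (methods 2·3): 0.61 vs {0.32, 0.32, 0.14, 0.30} → pass.
2 of 9 fail.

2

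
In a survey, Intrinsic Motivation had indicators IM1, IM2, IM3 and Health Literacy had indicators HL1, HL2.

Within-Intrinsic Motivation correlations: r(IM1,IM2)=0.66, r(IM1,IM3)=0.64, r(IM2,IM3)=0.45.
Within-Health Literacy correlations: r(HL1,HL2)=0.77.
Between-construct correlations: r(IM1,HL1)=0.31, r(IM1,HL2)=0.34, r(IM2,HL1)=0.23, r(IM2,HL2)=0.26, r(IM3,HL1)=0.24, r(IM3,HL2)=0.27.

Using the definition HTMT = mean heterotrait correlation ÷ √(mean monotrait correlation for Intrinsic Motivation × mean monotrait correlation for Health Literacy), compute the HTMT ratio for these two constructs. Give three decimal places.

0.410

Between-construct mean = 1.65/6 = 0.2750.
Mean within-IM = 1.75/3 = 0.5833; mean within-HL = 0.77/1 = 0.7700.
Geometric mean = √(0.5833 × 0.7700) = 0.6702.
HTMT = 0.2750 / 0.6702 = 0.410.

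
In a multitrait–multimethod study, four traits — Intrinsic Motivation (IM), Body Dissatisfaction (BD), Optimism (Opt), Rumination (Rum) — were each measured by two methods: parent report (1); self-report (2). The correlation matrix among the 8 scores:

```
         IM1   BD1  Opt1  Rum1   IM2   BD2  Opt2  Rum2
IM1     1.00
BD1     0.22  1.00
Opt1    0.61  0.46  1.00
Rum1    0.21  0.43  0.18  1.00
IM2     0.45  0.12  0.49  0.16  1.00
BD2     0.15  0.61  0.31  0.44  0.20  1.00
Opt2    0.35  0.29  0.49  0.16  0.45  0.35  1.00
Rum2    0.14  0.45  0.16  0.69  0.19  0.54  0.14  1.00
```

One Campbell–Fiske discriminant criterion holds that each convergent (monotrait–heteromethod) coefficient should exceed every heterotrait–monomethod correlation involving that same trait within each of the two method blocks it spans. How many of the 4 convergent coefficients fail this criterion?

Each convergent coefficient versus the relevant comparison correlations:
IM (methods 1·2): 0.45 vs {0.22, 0.20, 0.61, 0.45, 0.21, 0.19} → fail.
BD (methods 1·2): 0.61 vs {0.22, 0.20, 0.46, 0.35, 0.43, 0.54} → pass.
Opt (methods 1·2): 0.49 vs {0.61, 0.45, 0.46, 0.35, 0.18, 0.14} → fail.
Rum (methods 1·2): 0.69 vs {0.21, 0.19, 0.43, 0.54, 0.18, 0.14} → pass.
2 of 4 fail.

2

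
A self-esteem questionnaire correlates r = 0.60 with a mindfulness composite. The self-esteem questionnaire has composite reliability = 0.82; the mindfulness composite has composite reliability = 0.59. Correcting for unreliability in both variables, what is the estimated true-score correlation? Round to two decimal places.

0.86

r_true = r_obs / √(r_xx · r_yy) = 0.60 / √(0.82 × 0.59) = 0.60 / √0.4838 = 0.60 / 0.6956 ≈ 0.86.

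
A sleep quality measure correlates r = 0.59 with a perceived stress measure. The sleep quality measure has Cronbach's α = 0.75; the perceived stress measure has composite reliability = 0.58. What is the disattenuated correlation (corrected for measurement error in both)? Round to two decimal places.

0.89

r_true = r_obs / √(r_xx · r_yy) = 0.59 / √(0.75 × 0.58) = 0.59 / √0.4350 = 0.59 / 0.6595 ≈ 0.89.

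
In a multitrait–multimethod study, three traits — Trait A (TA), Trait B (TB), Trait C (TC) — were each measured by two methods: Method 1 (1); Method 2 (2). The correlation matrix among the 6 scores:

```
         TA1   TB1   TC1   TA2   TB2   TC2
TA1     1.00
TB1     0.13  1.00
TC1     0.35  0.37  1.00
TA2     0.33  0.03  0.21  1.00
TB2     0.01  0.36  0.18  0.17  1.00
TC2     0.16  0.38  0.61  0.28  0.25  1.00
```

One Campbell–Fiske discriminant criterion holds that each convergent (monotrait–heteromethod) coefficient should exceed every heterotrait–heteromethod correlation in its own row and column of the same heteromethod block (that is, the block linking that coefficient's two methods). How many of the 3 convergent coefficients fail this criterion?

1

Each convergent coefficient versus the relevant comparison correlations:
TA (methods 1·2): 0.33 vs {0.01, 0.03, 0.16, 0.21} → pass.
TB (methods 1·2): 0.36 vs {0.03, 0.01, 0.38, 0.18} → fail.
TC (methods 1·2): 0.61 vs {0.21, 0.16, 0.18, 0.38} → pass.
1 of 3 fail.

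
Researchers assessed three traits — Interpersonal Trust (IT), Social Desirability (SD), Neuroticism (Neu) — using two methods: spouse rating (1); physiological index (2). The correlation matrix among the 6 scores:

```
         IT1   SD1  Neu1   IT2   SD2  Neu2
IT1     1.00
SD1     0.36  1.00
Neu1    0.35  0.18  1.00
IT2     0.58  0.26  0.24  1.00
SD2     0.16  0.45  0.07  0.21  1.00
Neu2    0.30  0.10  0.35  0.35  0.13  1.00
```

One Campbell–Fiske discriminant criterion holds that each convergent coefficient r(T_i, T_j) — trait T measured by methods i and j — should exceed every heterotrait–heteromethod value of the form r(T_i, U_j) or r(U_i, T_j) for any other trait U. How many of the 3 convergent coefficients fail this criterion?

Each convergent coefficient versus the relevant comparison correlations:
IT (methods 1·2): 0.58 vs {0.16, 0.26, 0.30, 0.24} → pass.
SD (methods 1·2): 0.45 vs {0.26, 0.16, 0.10, 0.07} → pass.
Neu (methods 1·2): 0.35 vs {0.24, 0.30, 0.07, 0.10} → pass.
0 of 3 fail.

0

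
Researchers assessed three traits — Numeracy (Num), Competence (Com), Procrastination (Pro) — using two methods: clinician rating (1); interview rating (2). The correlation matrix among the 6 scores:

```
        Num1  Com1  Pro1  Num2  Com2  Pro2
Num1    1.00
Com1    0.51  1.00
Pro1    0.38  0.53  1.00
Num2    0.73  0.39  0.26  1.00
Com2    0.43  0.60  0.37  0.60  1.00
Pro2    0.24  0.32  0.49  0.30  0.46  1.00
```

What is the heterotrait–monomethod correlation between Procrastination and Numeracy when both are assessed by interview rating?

0.30

Different traits, same method: r(Pro2, Num2) = 0.30.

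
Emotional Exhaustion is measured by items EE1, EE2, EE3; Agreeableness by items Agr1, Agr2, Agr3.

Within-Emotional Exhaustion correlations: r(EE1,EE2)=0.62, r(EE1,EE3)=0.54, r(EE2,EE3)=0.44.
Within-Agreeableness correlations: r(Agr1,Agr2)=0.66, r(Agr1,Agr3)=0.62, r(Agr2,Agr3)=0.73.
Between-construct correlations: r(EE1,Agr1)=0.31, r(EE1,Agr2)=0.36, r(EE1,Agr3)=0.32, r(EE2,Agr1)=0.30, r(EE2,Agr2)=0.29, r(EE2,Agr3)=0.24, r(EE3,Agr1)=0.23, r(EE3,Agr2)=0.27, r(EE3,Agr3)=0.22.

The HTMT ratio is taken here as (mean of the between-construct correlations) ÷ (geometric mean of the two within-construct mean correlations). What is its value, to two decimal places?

0.47

Mean between = 2.54/9 = 0.2822.
Mean within-EE = 1.60/3 = 0.5333; mean within-Agr = 2.01/3 = 0.6700.
Geometric mean = √(0.5333 × 0.6700) = 0.5978.
HTMT = 0.2822 / 0.5978 = 0.47.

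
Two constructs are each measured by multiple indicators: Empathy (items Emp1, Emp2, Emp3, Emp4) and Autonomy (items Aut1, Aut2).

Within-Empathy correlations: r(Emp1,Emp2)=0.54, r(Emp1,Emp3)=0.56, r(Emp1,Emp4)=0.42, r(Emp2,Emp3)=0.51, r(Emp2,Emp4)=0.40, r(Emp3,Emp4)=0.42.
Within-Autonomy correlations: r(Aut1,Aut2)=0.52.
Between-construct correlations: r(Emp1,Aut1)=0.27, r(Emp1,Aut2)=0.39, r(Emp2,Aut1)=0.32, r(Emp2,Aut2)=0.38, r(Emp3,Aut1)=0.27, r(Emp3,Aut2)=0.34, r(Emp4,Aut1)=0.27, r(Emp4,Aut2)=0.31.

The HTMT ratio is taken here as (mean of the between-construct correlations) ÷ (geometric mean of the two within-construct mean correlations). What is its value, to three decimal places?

Mean between = 2.55/8 = 0.3188.
Mean within-Emp = 2.85/6 = 0.4750; mean within-Aut = 0.52/1 = 0.5200.
Geometric mean = √(0.4750 × 0.5200) = 0.4970.
HTMT = 0.3188 / 0.4970 = 0.641.

0.641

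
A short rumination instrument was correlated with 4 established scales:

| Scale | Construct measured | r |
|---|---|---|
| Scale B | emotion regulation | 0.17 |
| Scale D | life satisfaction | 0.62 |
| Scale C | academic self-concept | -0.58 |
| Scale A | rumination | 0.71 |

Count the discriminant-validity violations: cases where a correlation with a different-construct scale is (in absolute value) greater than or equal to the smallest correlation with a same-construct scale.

Convergent (same construct = rumination): Scale A.
Smallest convergent = 0.71. Discriminant |r|: 0.17, 0.62, 0.58; count ≥ 0.71 → 0.

0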